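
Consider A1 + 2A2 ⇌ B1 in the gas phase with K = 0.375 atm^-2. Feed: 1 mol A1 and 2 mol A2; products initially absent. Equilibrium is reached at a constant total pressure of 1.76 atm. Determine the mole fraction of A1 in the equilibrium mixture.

Basis: 1 mol A1 initially; let X = conversion of A1. Extent ξ = X.
At extent ξ: n_A1 = 1 − X; n_A2 = 2 − 2X; n_B1 = X.
n_T = Σnᵢ = 3 − 2X.
y_i = n_i/n_T, p_i = y_i·P. K = p_B1 / (p_A1 p_A2^2).
Substituting and setting equal to 0.375 atm^-2 gives a polynomial in X; the root in (0,1) is X = 0.287.
Then n_A1 = 0.713, n_T = 2.43, so y_A1 = 0.294.

y_A1 = 0.294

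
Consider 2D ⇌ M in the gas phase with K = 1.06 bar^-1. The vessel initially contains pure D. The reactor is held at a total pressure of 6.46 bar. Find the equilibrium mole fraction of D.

Let X = conversion of D (basis 1 mol D); extent of reaction ξ = 0.5X.
Mole table: n_D = 1 − X; n_M = 0.5X.
n_T = Σnᵢ = 1 − 0.5X.
y_i = n_i/n_T, p_i = y_i·P. K = p_M / (p_D^2).
Substituting and setting equal to 1.06 bar^-1 gives a polynomial in X; the root in (0,1) is X = 0.812.
Then n_D = 0.188, n_T = 0.594, so y_D = 0.316.

y_D = 0.316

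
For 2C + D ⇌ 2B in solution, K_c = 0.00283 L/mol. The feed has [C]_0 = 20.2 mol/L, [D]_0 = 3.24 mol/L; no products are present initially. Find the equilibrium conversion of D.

Let X = conversion of D; extent ξ = 3.24·X mol/L.
Concentrations: [C] = 20.2 − 6.48X; [D] = 3.24 − 3.24X; [B] = 6.48X.
K_c = [B]^2 / ([C]^2 [D]).
Setting equal to 0.00283 and solving for X on (0,1) gives X = 0.240.

X = 0.240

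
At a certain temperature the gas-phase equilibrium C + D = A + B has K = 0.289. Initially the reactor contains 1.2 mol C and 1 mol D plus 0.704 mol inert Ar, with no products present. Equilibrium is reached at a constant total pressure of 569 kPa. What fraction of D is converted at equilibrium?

X = 0.382

Let X = conversion of D (basis 1 mol D); extent of reaction ξ = X.
Species balance: n_C = 1.2 − X; n_D = 1 − X; n_A = X; n_B = X; n_I = 0.704 (inert).
n_T stays at 2.9 (no change in mole number).
y_i = n_i/n_T, p_i = y_i·P. K = p_A p_B / (p_C p_D).
Substituting and setting equal to 0.289 gives a polynomial in X; the root in (0,1) is X = 0.382.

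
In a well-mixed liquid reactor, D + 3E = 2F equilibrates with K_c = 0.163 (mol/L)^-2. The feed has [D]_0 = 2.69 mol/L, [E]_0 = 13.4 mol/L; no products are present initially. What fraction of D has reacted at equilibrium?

Let X = conversion of D; extent ξ = 2.69·X mol/L.
Concentrations: [D] = 2.69 − 2.69X; [E] = 13.4 − 8.07X; [F] = 5.38X.
K_c = [F]^2 / ([D] [E]^3).
Setting equal to 0.163 and solving for X on (0,1) gives X = 0.840.

X = 0.840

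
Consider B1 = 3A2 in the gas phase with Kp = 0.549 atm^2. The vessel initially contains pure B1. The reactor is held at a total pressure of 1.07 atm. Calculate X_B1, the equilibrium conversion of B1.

X = 0.319

Let X = conversion of B1 (basis 1 mol B1); extent of reaction ξ = X.
Moles: n_B1 = 1 − X; n_A2 = 3X.
Summing: n_T = 1 + 2X.
With p_i = (n_i/n_T)P, Kp = p_A2^3 / (p_B1).
Setting this equal to 0.549 atm^2 and taking the physical root (0 < X < 1) gives X = 0.319.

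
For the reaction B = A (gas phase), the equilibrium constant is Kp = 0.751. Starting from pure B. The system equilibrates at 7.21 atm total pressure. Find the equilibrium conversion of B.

Let X = conversion of B (basis 1 mol B); extent of reaction ξ = X.
Moles: n_B = 1 − X; n_A = X.
Total moles n_T = 1 (Δν = 0, constant).
Mole fractions y_i = n_i/n_T; Kp = p_A / (p_B) with p_i = y_i·P.
Equating to 0.751 and solving on 0 < X < 1: X = 0.429.

X = 0.429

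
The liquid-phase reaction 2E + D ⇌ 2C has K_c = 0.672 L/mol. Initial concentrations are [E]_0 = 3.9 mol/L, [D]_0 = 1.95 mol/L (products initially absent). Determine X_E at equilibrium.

Let X = conversion of E; extent ξ = 3.9X/2 mol/L.
Concentrations: [E] = 3.9 − 3.9X; [D] = 1.95 − 1.95X; [C] = 3.9X.
K_c = [C]^2 / ([E]^2 [D]).
Equating to 0.672 L/mol: the physical root is X = 0.457.

X = 0.457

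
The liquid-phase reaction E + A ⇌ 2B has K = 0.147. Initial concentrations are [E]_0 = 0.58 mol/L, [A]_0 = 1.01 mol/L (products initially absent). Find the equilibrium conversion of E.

X = 0.211

Let X = conversion of E; extent ξ = 0.58·X mol/L.
Concentrations: [E] = 0.58 − 0.58X; [A] = 1.01 − 0.58X; [B] = 1.16X.
K = [B]^2 / ([E] [A]).
Setting equal to 0.147 and solving for X on (0,1) gives X = 0.211.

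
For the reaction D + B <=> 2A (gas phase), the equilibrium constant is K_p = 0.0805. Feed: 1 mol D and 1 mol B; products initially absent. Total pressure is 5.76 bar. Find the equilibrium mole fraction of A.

Basis: 1 mol D initially; let X = conversion of D. Extent ξ = X.
At extent ξ: n_D = 1 − X; n_B = 1 − X; n_A = 2X.
n_T stays at 2 (no change in mole number).
Mole fractions y_i = n_i/n_T; K_p = p_A^2 / (p_D p_B) with p_i = y_i·P.
Substituting and setting equal to 0.0805 gives a polynomial in X; the root in (0,1) is X = 0.124.
Then n_A = 0.248, n_T = 2, so y_A = 0.124.

y_A = 0.124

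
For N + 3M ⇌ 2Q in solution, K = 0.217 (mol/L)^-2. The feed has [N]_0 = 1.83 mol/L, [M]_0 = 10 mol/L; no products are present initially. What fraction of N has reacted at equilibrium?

Let X = conversion of N; extent ξ = 1.83·X mol/L.
Concentrations: [N] = 1.83 − 1.83X; [M] = 10 − 5.49X; [Q] = 3.66X.
K = [Q]^2 / ([N] [M]^3).
This equals 0.217 at X = 0.844 (the root in 0 < X < 1).

X = 0.844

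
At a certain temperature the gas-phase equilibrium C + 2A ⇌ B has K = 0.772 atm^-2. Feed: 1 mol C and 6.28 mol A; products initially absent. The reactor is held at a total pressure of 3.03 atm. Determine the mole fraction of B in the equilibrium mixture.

y_B = 0.147

Take 1 mol C as basis and let X be its fractional conversion, so ξ = X.
Species balance: n_C = 1 − X; n_A = 6.28 − 2X; n_B = X.
Summing: n_T = 7.28 − 2X.
y_i = n_i/n_T, p_i = y_i·P. K = p_B / (p_C p_A^2).
Equating to 0.772 atm^-2 and solving on 0 < X < 1: X = 0.827.
Then n_B = 0.827, n_T = 5.63, so y_B = 0.147.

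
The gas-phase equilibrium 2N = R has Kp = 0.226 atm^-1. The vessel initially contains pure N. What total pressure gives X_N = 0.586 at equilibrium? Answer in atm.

P = 5.35 atm

Take 1 mol N as basis and let X be its fractional conversion, so ξ = 0.5X.
Species balance: n_N = 1 − X; n_R = 0.5X.
Summing: n_T = 1 − 0.5X.
Kp = p_R / (p_N^2) with p_i = (n_i/n_T)·P.
At X = 0.586: the mole-fraction product g(X) = Π y_i^ν_i = 1.209. Since Kp = g(X)·P^{-1}, P = (g/Kp)^(1/1) = (1.209/0.226)^(1/1) = 5.35 atm.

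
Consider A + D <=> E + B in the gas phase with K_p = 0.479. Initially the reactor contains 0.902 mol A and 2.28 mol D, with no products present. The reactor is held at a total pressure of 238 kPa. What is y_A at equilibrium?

Take 0.902 mol A as basis and let X be its fractional conversion, so ξ = 0.902X.
At extent ξ: n_A = 0.902 − 0.902X; n_D = 2.28 − 0.902X; n_E = 0.902X; n_B = 0.902X.
Since Δν = 0, n_T = 3.18 throughout.
y_i = n_i/n_T, p_i = y_i·P. K_p = p_E p_B / (p_A p_D).
Substituting and setting equal to 0.479 gives a polynomial in X; the root in (0,1) is X = 0.604.
Then n_A = 0.357, n_T = 3.18, so y_A = 0.112.

y_A = 0.112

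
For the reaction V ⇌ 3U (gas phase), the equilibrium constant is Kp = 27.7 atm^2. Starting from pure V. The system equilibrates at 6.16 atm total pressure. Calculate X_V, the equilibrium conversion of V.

Take 1 mol V as basis and let X be its fractional conversion, so ξ = X.
At extent ξ: n_V = 1 − X; n_U = 3X.
n_T = Σnᵢ = 1 + 2X.
With p_i = (n_i/n_T)P, Kp = p_U^3 / (p_V).
Equating to 27.7 atm^2 and solving on 0 < X < 1: X = 0.372.

X = 0.372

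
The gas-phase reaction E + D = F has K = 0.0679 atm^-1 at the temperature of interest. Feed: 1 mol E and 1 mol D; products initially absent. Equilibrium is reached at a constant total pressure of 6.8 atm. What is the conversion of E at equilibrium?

X = 0.173

Basis: 1 mol E initially; let X = conversion of E. Extent ξ = X.
Moles: n_E = 1 − X; n_D = 1 − X; n_F = X.
n_T = Σnᵢ = 2 − X.
With p_i = (n_i/n_T)P, K = p_F / (p_E p_D).
This yields a degree-2 equation in X; solving on (0,1), X = 0.173.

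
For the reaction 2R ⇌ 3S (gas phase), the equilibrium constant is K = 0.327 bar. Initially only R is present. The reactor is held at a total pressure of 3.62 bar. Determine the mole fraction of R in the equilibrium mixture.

Let X = conversion of R (basis 1 mol R); extent of reaction ξ = 0.5X.
At extent ξ: n_R = 1 − X; n_S = 1.5X.
n_T = Σnᵢ = 1 + 0.5X.
y_i = n_i/n_T, p_i = y_i·P. K = p_S^3 / (p_R^2).
Setting this equal to 0.327 bar and taking the physical root (0 < X < 1) gives X = 0.256.
Then n_R = 0.744, n_T = 1.13, so y_R = 0.660.

y_R = 0.660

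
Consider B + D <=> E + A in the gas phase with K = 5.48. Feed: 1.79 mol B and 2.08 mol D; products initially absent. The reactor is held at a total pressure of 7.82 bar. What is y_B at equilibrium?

Take 1.79 mol B as basis and let X be its fractional conversion, so ξ = 1.79X.
Moles: n_B = 1.79 − 1.79X; n_D = 2.08 − 1.79X; n_E = 1.79X; n_A = 1.79X.
Total moles n_T = 3.87 (Δν = 0, constant).
With p_i = (n_i/n_T)P, K = p_E p_A / (p_B p_D).
Equating to 5.48 and solving on 0 < X < 1: X = 0.750.
Then n_B = 0.447, n_T = 3.87, so y_B = 0.115.

y_B = 0.115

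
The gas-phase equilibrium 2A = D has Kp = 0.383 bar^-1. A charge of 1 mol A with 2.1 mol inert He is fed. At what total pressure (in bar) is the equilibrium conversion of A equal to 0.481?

P = 6.67 bar

Basis: 1 mol A initially; let X = conversion of A. Extent ξ = 0.5X.
Mole table: n_A = 1 − X; n_D = 0.5X; n_I = 2.1 (inert).
Summing: n_T = 3.1 − 0.5X.
Kp = p_D / (p_A^2) with p_i = (n_i/n_T)·P.
At X = 0.481: the mole-fraction product g(X) = Π y_i^ν_i = 2.553. Since Kp = g(X)·P^{-1}, P = (g/Kp)^(1/1) = (2.553/0.383)^(1/1) = 6.67 bar.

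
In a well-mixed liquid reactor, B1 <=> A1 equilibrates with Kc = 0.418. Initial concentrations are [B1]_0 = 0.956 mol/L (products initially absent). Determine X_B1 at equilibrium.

X = 0.295

Let X = conversion of B1; extent ξ = 0.956·X mol/L.
Concentrations: [B1] = 0.956 − 0.956X; [A1] = 0.956X.
Kc = [A1] / ([B1]).
Solving Kc = 0.418 for X ∈ (0,1): X = 0.295.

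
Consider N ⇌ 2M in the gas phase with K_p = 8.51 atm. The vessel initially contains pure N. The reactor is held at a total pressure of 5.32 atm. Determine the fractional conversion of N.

Basis: 1 mol N initially; let X = conversion of N. Extent ξ = X.
Mole table: n_N = 1 − X; n_M = 2X.
Total moles n_T = 1 + X.
y_i = n_i/n_T, p_i = y_i·P. K_p = p_M^2 / (p_N).
Setting this equal to 8.51 atm and taking the physical root (0 < X < 1) gives X = 0.534.

X = 0.534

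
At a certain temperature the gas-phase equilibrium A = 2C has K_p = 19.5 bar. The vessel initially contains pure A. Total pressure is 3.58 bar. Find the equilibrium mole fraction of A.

y_A = 0.137

Let X = conversion of A (basis 1 mol A); extent of reaction ξ = X.
Species balance: n_A = 1 − X; n_C = 2X.
n_T = Σnᵢ = 1 + X.
Mole fractions y_i = n_i/n_T; K_p = p_C^2 / (p_A) with p_i = y_i·P.
Substituting and setting equal to 19.5 bar gives a polynomial in X; the root in (0,1) is X = 0.759.
Then n_A = 0.241, n_T = 1.76, so y_A = 0.137.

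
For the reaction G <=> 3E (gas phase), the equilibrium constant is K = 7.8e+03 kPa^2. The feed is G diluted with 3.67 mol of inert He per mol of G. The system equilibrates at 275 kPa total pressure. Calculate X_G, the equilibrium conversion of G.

X = 0.408

Take 1 mol G as basis and let X be its fractional conversion, so ξ = X.
At extent ξ: n_G = 1 − X; n_E = 3X; n_I = 3.67 (inert).
Summing: n_T = 4.67 + 2X.
y_i = n_i/n_T, p_i = y_i·P. K = p_E^3 / (p_G).
Equating to 7.8e+03 kPa^2 and solving on 0 < X < 1: X = 0.408.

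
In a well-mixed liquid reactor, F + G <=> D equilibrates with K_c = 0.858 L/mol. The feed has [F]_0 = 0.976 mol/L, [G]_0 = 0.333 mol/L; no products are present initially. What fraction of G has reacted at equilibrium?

X = 0.418

Let X = conversion of G; extent ξ = 0.333·X mol/L.
Concentrations: [F] = 0.976 − 0.333X; [G] = 0.333 − 0.333X; [D] = 0.333X.
K_c = [D] / ([F] [G]).
Equating to 0.858 L/mol: the physical root is X = 0.418.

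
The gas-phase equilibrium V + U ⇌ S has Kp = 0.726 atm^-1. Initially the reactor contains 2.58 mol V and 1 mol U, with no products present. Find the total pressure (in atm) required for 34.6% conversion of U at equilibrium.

P = 1.05 atm

Basis: 1 mol U initially; let X = conversion of U. Extent ξ = X.
Mole table: n_V = 2.58 − X; n_U = 1 − X; n_S = X.
Total moles n_T = 3.58 − X.
Kp = p_S / (p_V p_U) with p_i = (n_i/n_T)·P.
At X = 0.346: the mole-fraction product g(X) = Π y_i^ν_i = 0.7659. Since Kp = g(X)·P^{-1}, P = (g/Kp)^(1/1) = (0.7659/0.726)^(1/1) = 1.05 atm.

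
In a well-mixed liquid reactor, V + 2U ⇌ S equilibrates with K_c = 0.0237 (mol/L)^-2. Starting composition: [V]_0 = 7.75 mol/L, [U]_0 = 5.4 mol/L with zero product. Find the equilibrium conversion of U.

X = 0.469

Let X = conversion of U; extent ξ = 5.4X/2 mol/L.
Concentrations: [V] = 7.75 − 2.7X; [U] = 5.4 − 5.4X; [S] = 2.7X.
K_c = [S] / ([V] [U]^2).
This equals 0.0237 at X = 0.469 (the root in 0 < X < 1).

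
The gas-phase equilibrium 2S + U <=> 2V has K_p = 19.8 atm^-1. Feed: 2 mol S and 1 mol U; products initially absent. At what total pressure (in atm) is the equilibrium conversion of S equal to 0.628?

P = 0.918 atm

Let X = conversion of S (basis 2 mol S); extent of reaction ξ = X.
Species balance: n_S = 2 − 2X; n_U = 1 − X; n_V = 2X.
n_T = Σnᵢ = 3 − X.
K_p = p_V^2 / (p_S^2 p_U) with p_i = (n_i/n_T)·P.
At X = 0.628: the mole-fraction product g(X) = Π y_i^ν_i = 18.17. Since K_p = g(X)·P^{-1}, P = (g/K_p)^(1/1) = (18.17/19.8)^(1/1) = 0.918 atm.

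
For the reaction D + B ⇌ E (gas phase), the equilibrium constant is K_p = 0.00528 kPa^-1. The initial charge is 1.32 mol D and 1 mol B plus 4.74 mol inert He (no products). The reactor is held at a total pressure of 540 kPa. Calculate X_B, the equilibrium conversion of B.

X = 0.301

Basis: 1 mol B initially; let X = conversion of B. Extent ξ = X.
At extent ξ: n_D = 1.32 − X; n_B = 1 − X; n_E = X; n_I = 4.74 (inert).
n_T = Σnᵢ = 7.06 − X.
Mole fractions y_i = n_i/n_T; K_p = p_E / (p_D p_B) with p_i = y_i·P.
Setting this equal to 0.00528 kPa^-1 and taking the physical root (0 < X < 1) gives X = 0.301.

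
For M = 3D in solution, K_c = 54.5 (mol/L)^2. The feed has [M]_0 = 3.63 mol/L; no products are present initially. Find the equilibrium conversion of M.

Let X = conversion of M; extent ξ = 3.63·X mol/L.
Concentrations: [M] = 3.63 − 3.63X; [D] = 10.9X.
K_c = [D]^3 / ([M]).
Equating to 54.5 (mol/L)^2: the physical root is X = 0.441.

X = 0.441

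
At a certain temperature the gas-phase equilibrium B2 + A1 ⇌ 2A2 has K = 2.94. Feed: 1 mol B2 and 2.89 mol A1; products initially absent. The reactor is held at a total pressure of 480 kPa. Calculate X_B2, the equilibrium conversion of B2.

Let X = conversion of B2 (basis 1 mol B2); extent of reaction ξ = X.
At extent ξ: n_B2 = 1 − X; n_A1 = 2.89 − X; n_A2 = 2X.
Since Δν = 0, n_T = 3.89 throughout.
With p_i = (n_i/n_T)P, K = p_A2^2 / (p_B2 p_A1).
Equating to 2.94 and solving on 0 < X < 1: X = 0.698.

X = 0.698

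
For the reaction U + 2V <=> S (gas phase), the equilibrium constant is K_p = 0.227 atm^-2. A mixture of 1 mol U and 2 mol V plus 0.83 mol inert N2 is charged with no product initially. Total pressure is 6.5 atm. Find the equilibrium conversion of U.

X = 0.527

Let X = conversion of U (basis 1 mol U); extent of reaction ξ = X.
Species balance: n_U = 1 − X; n_V = 2 − 2X; n_S = X; n_I = 0.83 (inert).
Total moles n_T = 3.83 − 2X.
With p_i = (n_i/n_T)P, K_p = p_S / (p_U p_V^2).
Equating to 0.227 atm^-2 and solving on 0 < X < 1: X = 0.527.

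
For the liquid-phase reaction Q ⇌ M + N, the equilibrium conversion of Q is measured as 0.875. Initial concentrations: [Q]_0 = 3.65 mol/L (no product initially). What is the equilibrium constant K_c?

K_c = 22.4 mol/L

Let X = conversion of Q.
Concentrations: [Q] = 3.65 − 3.65X; [M] = 3.65X; [N] = 3.65X.
At X = 0.875: [Q] = 0.456, [M] = 3.19, [N] = 3.19.
K_c = [M] [N] / ([Q]) = 22.4 mol/L.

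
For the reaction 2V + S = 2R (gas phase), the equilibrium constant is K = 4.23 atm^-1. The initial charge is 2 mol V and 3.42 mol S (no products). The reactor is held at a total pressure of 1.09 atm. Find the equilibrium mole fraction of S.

Take 2 mol V as basis and let X be its fractional conversion, so ξ = X.
At extent ξ: n_V = 2 − 2X; n_S = 3.42 − X; n_R = 2X.
Summing: n_T = 5.42 − X.
Mole fractions y_i = n_i/n_T; K = p_R^2 / (p_V^2 p_S) with p_i = y_i·P.
Substituting and setting equal to 4.23 atm^-1 gives a polynomial in X; the root in (0,1) is X = 0.621.
Then n_S = 2.8, n_T = 4.8, so y_S = 0.583.

y_S = 0.583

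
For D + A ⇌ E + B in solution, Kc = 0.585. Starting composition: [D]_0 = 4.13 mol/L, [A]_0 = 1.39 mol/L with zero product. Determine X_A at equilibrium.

X = 0.668

Let X = conversion of A; extent ξ = 1.39·X mol/L.
Concentrations: [D] = 4.13 − 1.39X; [A] = 1.39 − 1.39X; [E] = 1.39X; [B] = 1.39X.
Kc = [E] [B] / ([D] [A]).
Solving Kc = 0.585 for X ∈ (0,1): X = 0.668.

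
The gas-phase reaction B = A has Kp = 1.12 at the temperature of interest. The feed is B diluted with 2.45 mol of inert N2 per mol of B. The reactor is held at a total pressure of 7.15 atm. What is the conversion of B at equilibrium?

Take 1 mol B as basis and let X be its fractional conversion, so ξ = X.
Moles: n_B = 1 − X; n_A = X; n_I = 2.45 (inert).
n_T stays at 3.45 (no change in mole number).
With p_i = (n_i/n_T)P, Kp = p_A / (p_B).
Setting this equal to 1.12 and taking the physical root (0 < X < 1) gives X = 0.528.

X = 0.528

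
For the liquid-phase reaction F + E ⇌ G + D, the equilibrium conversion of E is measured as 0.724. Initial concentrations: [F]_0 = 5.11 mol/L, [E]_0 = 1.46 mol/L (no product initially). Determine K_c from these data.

K_c = 0.684

Let X = conversion of E.
Concentrations: [F] = 5.11 − 1.46X; [E] = 1.46 − 1.46X; [G] = 1.46X; [D] = 1.46X.
At X = 0.724: [F] = 4.05, [E] = 0.403, [G] = 1.06, [D] = 1.06.
K_c = [G] [D] / ([F] [E]) = 0.684.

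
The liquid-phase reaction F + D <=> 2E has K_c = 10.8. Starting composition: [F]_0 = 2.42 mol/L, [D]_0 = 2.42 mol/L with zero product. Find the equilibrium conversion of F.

Let X = conversion of F; extent ξ = 2.42·X mol/L.
Concentrations: [F] = 2.42 − 2.42X; [D] = 2.42 − 2.42X; [E] = 4.84X.
K_c = [E]^2 / ([F] [D]).
Solving K_c = 10.8 for X ∈ (0,1): X = 0.622.

X = 0.622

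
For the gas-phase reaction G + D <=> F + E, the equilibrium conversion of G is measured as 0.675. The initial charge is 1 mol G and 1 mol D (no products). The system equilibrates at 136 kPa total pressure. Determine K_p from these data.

Basis: 1 mol G initially; let X = conversion of G. Extent ξ = X.
Species balance: n_G = 1 − X; n_D = 1 − X; n_F = X; n_E = X.
Total moles n_T = 2 (Δν = 0, constant).
At X = 0.675: n_G = 0.325, n_D = 0.325, n_F = 0.675, n_E = 0.675, n_T = 2.
p_i = (n_i/n_T)·P. K_p = p_F p_E / (p_G p_D) = 4.31.

K_p = 4.31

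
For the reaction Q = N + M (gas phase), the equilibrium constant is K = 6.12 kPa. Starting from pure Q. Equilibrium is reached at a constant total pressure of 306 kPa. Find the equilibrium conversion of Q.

X = 0.140

Let X = conversion of Q (basis 1 mol Q); extent of reaction ξ = X.
At extent ξ: n_Q = 1 − X; n_N = X; n_M = X.
Summing: n_T = 1 + X.
Mole fractions y_i = n_i/n_T; K = p_N p_M / (p_Q) with p_i = y_i·P.
Setting this equal to 6.12 kPa and taking the physical root (0 < X < 1) gives X = 0.140.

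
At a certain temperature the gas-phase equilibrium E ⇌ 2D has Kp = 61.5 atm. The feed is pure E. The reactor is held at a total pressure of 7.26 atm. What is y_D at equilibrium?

Let X = conversion of E (basis 1 mol E); extent of reaction ξ = X.
Species balance: n_E = 1 − X; n_D = 2X.
n_T = Σnᵢ = 1 + X.
y_i = n_i/n_T, p_i = y_i·P. Kp = p_D^2 / (p_E).
This yields a degree-2 equation in X; solving on (0,1), X = 0.824.
Then n_D = 1.65, n_T = 1.82, so y_D = 0.904.

y_D = 0.904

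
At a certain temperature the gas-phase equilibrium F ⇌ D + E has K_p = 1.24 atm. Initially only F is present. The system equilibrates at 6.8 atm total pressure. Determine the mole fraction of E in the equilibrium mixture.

y_E = 0.282

Take 1 mol F as basis and let X be its fractional conversion, so ξ = X.
Species balance: n_F = 1 − X; n_D = X; n_E = X.
n_T = Σnᵢ = 1 + X.
With p_i = (n_i/n_T)P, K_p = p_D p_E / (p_F).
Setting this equal to 1.24 atm and taking the physical root (0 < X < 1) gives X = 0.393.
Then n_E = 0.393, n_T = 1.39, so y_E = 0.282.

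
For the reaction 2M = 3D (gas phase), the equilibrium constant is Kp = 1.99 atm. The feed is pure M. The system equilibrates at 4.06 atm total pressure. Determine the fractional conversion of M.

X = 0.398

Basis: 1 mol M initially; let X = conversion of M. Extent ξ = 0.5X.
Species balance: n_M = 1 − X; n_D = 1.5X.
n_T = Σnᵢ = 1 + 0.5X.
Mole fractions y_i = n_i/n_T; Kp = p_D^3 / (p_M^2) with p_i = y_i·P.
Equating to 1.99 atm and solving on 0 < X < 1: X = 0.398.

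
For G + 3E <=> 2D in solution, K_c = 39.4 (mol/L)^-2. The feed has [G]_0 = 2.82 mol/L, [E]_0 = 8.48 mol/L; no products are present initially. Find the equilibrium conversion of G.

Let X = conversion of G; extent ξ = 2.82·X mol/L.
Concentrations: [G] = 2.82 − 2.82X; [E] = 8.48 − 8.46X; [D] = 5.64X.
K_c = [D]^2 / ([G] [E]^3).
Equating to 39.4 (mol/L)^-2: the physical root is X = 0.865.

X = 0.865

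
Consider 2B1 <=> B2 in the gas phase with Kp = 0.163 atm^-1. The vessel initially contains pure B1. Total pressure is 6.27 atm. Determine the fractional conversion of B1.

X = 0.557

Let X = conversion of B1 (basis 1 mol B1); extent of reaction ξ = 0.5X.
Moles: n_B1 = 1 − X; n_B2 = 0.5X.
Total moles n_T = 1 − 0.5X.
With p_i = (n_i/n_T)P, Kp = p_B2 / (p_B1^2).
This yields a degree-2 equation in X; solving on (0,1), X = 0.557.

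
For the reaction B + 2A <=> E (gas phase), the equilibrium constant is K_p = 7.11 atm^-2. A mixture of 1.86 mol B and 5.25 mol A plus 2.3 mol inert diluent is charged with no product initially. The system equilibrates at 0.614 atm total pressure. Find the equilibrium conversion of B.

X = 0.381

Take 1.86 mol B as basis and let X be its fractional conversion, so ξ = 1.86X.
At extent ξ: n_B = 1.86 − 1.86X; n_A = 5.25 − 3.72X; n_E = 1.86X; n_I = 2.3 (inert).
Total moles n_T = 9.41 − 3.72X.
With p_i = (n_i/n_T)P, K_p = p_E / (p_B p_A^2).
Setting this equal to 7.11 atm^-2 and taking the physical root (0 < X < 1) gives X = 0.381.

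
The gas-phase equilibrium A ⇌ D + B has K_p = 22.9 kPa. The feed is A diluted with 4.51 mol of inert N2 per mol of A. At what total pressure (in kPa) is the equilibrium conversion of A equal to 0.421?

Basis: 1 mol A initially; let X = conversion of A. Extent ξ = X.
Moles: n_A = 1 − X; n_D = X; n_B = X; n_I = 4.51 (inert).
Total moles n_T = 5.51 + X.
K_p = p_D p_B / (p_A) with p_i = (n_i/n_T)·P.
At X = 0.421: the mole-fraction product g(X) = Π y_i^ν_i = 0.05161. Since K_p = g(X)·P^{1}, P = (K_p/g)^(1/1) = (22.9/0.05161)^(1/1) = 444 kPa.

P = 444 kPa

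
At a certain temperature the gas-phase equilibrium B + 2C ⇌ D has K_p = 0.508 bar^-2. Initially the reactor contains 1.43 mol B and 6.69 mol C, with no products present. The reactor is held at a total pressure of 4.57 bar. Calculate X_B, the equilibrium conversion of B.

Take 1.43 mol B as basis and let X be its fractional conversion, so ξ = 1.43X.
Moles: n_B = 1.43 − 1.43X; n_C = 6.69 − 2.86X; n_D = 1.43X.
Total moles n_T = 8.12 − 2.86X.
With p_i = (n_i/n_T)P, K_p = p_D / (p_B p_C^2).
This yields a degree-3 equation in X; solving on (0,1), X = 0.856.

X = 0.856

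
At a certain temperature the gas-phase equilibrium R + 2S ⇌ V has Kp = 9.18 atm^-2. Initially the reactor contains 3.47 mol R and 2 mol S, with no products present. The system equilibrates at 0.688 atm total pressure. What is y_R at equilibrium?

y_R = 0.668

Basis: 2 mol S initially; let X = conversion of S. Extent ξ = X.
At extent ξ: n_R = 3.47 − X; n_S = 2 − 2X; n_V = X.
n_T = Σnᵢ = 5.47 − 2X.
Mole fractions y_i = n_i/n_T; Kp = p_V / (p_R p_S^2) with p_i = y_i·P.
Equating to 9.18 atm^-2 and solving on 0 < X < 1: X = 0.546.
Then n_R = 2.92, n_T = 4.38, so y_R = 0.668.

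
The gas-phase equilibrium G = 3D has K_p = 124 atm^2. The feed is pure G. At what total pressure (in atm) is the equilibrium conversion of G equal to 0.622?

Basis: 1 mol G initially; let X = conversion of G. Extent ξ = X.
Species balance: n_G = 1 − X; n_D = 3X.
Total moles n_T = 1 + 2X.
K_p = p_D^3 / (p_G) with p_i = (n_i/n_T)·P.
At X = 0.622: the mole-fraction product g(X) = Π y_i^ν_i = 3.413. Since K_p = g(X)·P^{2}, P = (K_p/g)^(1/2) = (124/3.413)^(1/2) = 6.03 atm.

P = 6.03 atm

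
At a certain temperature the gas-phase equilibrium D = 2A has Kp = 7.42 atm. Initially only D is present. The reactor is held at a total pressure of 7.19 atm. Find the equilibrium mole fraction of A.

y_A = 0.623

Take 1 mol D as basis and let X be its fractional conversion, so ξ = X.
At extent ξ: n_D = 1 − X; n_A = 2X.
n_T = Σnᵢ = 1 + X.
With p_i = (n_i/n_T)P, Kp = p_A^2 / (p_D).
Setting this equal to 7.42 atm and taking the physical root (0 < X < 1) gives X = 0.453.
Then n_A = 0.906, n_T = 1.45, so y_A = 0.623.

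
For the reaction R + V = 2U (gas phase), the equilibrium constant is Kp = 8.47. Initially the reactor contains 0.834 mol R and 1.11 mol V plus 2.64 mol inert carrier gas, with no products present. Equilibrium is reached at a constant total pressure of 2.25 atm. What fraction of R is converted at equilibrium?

X = 0.674

Take 0.834 mol R as basis and let X be its fractional conversion, so ξ = 0.834X.
Species balance: n_R = 0.834 − 0.834X; n_V = 1.11 − 0.834X; n_U = 1.67X; n_I = 2.64 (inert).
n_T stays at 4.58 (no change in mole number).
Mole fractions y_i = n_i/n_T; Kp = p_U^2 / (p_R p_V) with p_i = y_i·P.
Substituting and setting equal to 8.47 gives a polynomial in X; the root in (0,1) is X = 0.674.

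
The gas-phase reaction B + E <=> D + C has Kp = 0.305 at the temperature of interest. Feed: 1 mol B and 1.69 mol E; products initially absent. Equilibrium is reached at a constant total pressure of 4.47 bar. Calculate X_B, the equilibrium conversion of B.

Basis: 1 mol B initially; let X = conversion of B. Extent ξ = X.
Moles: n_B = 1 − X; n_E = 1.69 − X; n_D = X; n_C = X.
n_T stays at 2.69 (no change in mole number).
Mole fractions y_i = n_i/n_T; Kp = p_D p_C / (p_B p_E) with p_i = y_i·P.
Setting this equal to 0.305 and taking the physical root (0 < X < 1) gives X = 0.454.

X = 0.454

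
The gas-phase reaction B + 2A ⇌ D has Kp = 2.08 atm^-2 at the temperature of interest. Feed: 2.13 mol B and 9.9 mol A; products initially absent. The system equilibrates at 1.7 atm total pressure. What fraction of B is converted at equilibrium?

Basis: 2.13 mol B initially; let X = conversion of B. Extent ξ = 2.13X.
Moles: n_B = 2.13 − 2.13X; n_A = 9.9 − 4.26X; n_D = 2.13X.
n_T = Σnᵢ = 12 − 4.26X.
y_i = n_i/n_T, p_i = y_i·P. Kp = p_D / (p_B p_A^2).
Substituting and setting equal to 2.08 atm^-2 gives a polynomial in X; the root in (0,1) is X = 0.775.

X = 0.775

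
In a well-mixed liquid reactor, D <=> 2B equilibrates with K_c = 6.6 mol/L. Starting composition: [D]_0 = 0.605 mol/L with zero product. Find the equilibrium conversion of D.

Let X = conversion of D; extent ξ = 0.605·X mol/L.
Concentrations: [D] = 0.605 − 0.605X; [B] = 1.21X.
K_c = [B]^2 / ([D]).
Solving K_c = 6.6 for X ∈ (0,1): X = 0.778.

X = 0.778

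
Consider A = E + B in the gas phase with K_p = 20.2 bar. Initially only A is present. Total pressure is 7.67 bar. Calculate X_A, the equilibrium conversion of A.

Let X = conversion of A (basis 1 mol A); extent of reaction ξ = X.
Moles: n_A = 1 − X; n_E = X; n_B = X.
Total moles n_T = 1 + X.
With p_i = (n_i/n_T)P, K_p = p_E p_B / (p_A).
Equating to 20.2 bar and solving on 0 < X < 1: X = 0.851.

X = 0.851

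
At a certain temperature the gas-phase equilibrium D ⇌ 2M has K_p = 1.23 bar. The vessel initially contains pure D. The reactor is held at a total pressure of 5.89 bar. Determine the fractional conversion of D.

X = 0.223

Basis: 1 mol D initially; let X = conversion of D. Extent ξ = X.
Species balance: n_D = 1 − X; n_M = 2X.
Total moles n_T = 1 + X.
With p_i = (n_i/n_T)P, K_p = p_M^2 / (p_D).
Setting this equal to 1.23 bar and taking the physical root (0 < X < 1) gives X = 0.223.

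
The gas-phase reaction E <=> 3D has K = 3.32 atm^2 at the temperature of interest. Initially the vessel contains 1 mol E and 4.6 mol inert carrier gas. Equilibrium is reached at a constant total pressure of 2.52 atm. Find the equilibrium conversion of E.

Let X = conversion of E (basis 1 mol E); extent of reaction ξ = X.
Moles: n_E = 1 − X; n_D = 3X; n_I = 4.6 (inert).
n_T = Σnᵢ = 5.6 + 2X.
y_i = n_i/n_T, p_i = y_i·P. K = p_D^3 / (p_E).
This yields a degree-3 equation in X; solving on (0,1), X = 0.673.

X = 0.673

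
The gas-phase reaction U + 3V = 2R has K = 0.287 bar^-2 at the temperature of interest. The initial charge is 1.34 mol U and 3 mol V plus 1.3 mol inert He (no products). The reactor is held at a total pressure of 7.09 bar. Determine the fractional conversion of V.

Take 3 mol V as basis and let X be its fractional conversion, so ξ = X.
At extent ξ: n_U = 1.34 − X; n_V = 3 − 3X; n_R = 2X; n_I = 1.3 (inert).
n_T = Σnᵢ = 5.64 − 2X.
y_i = n_i/n_T, p_i = y_i·P. K = p_R^2 / (p_U p_V^3).
This yields a degree-4 equation in X; solving on (0,1), X = 0.561.

X = 0.561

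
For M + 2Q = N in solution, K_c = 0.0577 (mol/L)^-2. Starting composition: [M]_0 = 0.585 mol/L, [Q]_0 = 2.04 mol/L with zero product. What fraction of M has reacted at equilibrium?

Let X = conversion of M; extent ξ = 0.585·X mol/L.
Concentrations: [M] = 0.585 − 0.585X; [Q] = 2.04 − 1.17X; [N] = 0.585X.
K_c = [N] / ([M] [Q]^2).
Setting equal to 0.0577 and solving for X on (0,1) gives X = 0.165.

X = 0.165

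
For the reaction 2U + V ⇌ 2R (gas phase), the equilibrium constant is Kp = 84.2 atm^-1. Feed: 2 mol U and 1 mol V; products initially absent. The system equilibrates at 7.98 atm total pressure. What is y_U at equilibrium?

y_U = 0.125

Basis: 2 mol U initially; let X = conversion of U. Extent ξ = X.
Mole table: n_U = 2 − 2X; n_V = 1 − X; n_R = 2X.
Summing: n_T = 3 − X.
With p_i = (n_i/n_T)P, Kp = p_R^2 / (p_U^2 p_V).
This yields a degree-3 equation in X; solving on (0,1), X = 0.866.
Then n_U = 0.267, n_T = 2.13, so y_U = 0.125.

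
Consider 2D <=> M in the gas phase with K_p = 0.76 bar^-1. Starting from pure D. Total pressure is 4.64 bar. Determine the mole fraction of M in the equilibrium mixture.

y_M = 0.591

Let X = conversion of D (basis 1 mol D); extent of reaction ξ = 0.5X.
Moles: n_D = 1 − X; n_M = 0.5X.
n_T = Σnᵢ = 1 − 0.5X.
With p_i = (n_i/n_T)P, K_p = p_M / (p_D^2).
Equating to 0.76 bar^-1 and solving on 0 < X < 1: X = 0.743.
Then n_M = 0.371, n_T = 0.629, so y_M = 0.591.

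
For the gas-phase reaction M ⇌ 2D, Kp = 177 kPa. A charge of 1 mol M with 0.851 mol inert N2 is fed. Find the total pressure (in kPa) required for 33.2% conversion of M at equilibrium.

Let X = conversion of M (basis 1 mol M); extent of reaction ξ = X.
Moles: n_M = 1 − X; n_D = 2X; n_I = 0.851 (inert).
n_T = Σnᵢ = 1.85 + X.
Kp = p_D^2 / (p_M) with p_i = (n_i/n_T)·P.
At X = 0.332: the mole-fraction product g(X) = Π y_i^ν_i = 0.3023. Since Kp = g(X)·P^{1}, P = (Kp/g)^(1/1) = (177/0.3023)^(1/1) = 585 kPa.

P = 585 kPa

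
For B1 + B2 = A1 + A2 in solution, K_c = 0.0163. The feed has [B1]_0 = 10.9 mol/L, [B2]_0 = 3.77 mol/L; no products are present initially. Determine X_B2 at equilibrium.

X = 0.189

Let X = conversion of B2; extent ξ = 3.77·X mol/L.
Concentrations: [B1] = 10.9 − 3.77X; [B2] = 3.77 − 3.77X; [A1] = 3.77X; [A2] = 3.77X.
K_c = [A1] [A2] / ([B1] [B2]).
Solving K_c = 0.0163 for X ∈ (0,1): X = 0.189.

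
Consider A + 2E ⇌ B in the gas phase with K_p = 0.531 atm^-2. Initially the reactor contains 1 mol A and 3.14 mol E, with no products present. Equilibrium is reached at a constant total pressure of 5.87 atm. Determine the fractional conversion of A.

Basis: 1 mol A initially; let X = conversion of A. Extent ξ = X.
Mole table: n_A = 1 − X; n_E = 3.14 − 2X; n_B = X.
n_T = Σnᵢ = 4.14 − 2X.
y_i = n_i/n_T, p_i = y_i·P. K_p = p_B / (p_A p_E^2).
Equating to 0.531 atm^-2 and solving on 0 < X < 1: X = 0.863.

X = 0.863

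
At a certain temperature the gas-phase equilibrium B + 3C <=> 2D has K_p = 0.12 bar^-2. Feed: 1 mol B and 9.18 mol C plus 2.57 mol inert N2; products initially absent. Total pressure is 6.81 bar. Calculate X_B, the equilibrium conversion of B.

X = 0.810

Take 1 mol B as basis and let X be its fractional conversion, so ξ = X.
Mole table: n_B = 1 − X; n_C = 9.18 − 3X; n_D = 2X; n_I = 2.57 (inert).
n_T = Σnᵢ = 12.8 − 2X.
Mole fractions y_i = n_i/n_T; K_p = p_D^2 / (p_B p_C^3) with p_i = y_i·P.
Setting this equal to 0.12 bar^-2 and taking the physical root (0 < X < 1) gives X = 0.810.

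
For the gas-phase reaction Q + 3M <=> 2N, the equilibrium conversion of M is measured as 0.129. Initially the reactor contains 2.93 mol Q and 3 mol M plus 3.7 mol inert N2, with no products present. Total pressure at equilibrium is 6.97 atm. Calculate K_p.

K_p = 0.00241 atm^-2

Take 3 mol M as basis and let X be its fractional conversion, so ξ = X.
Mole table: n_Q = 2.93 − X; n_M = 3 − 3X; n_N = 2X; n_I = 3.7 (inert).
Summing: n_T = 9.63 − 2X.
At X = 0.129: n_Q = 2.8, n_M = 2.61, n_N = 0.258, n_T = 9.37.
p_i = (n_i/n_T)·P. K_p = p_N^2 / (p_Q p_M^3) = 0.00241 atm^-2.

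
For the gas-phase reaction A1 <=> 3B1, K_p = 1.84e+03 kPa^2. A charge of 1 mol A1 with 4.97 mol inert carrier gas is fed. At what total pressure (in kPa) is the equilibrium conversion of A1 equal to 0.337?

P = 228 kPa

Basis: 1 mol A1 initially; let X = conversion of A1. Extent ξ = X.
Moles: n_A1 = 1 − X; n_B1 = 3X; n_I = 4.97 (inert).
n_T = Σnᵢ = 5.97 + 2X.
K_p = p_B1^3 / (p_A1) with p_i = (n_i/n_T)·P.
At X = 0.337: the mole-fraction product g(X) = Π y_i^ν_i = 0.03531. Since K_p = g(X)·P^{2}, P = (K_p/g)^(1/2) = (1.84e+03/0.03531)^(1/2) = 228 kPa.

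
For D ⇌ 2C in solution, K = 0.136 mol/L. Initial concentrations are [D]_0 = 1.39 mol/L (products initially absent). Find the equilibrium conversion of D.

X = 0.145

Let X = conversion of D; extent ξ = 1.39·X mol/L.
Concentrations: [D] = 1.39 − 1.39X; [C] = 2.78X.
K = [C]^2 / ([D]).
Solving K = 0.136 for X ∈ (0,1): X = 0.145.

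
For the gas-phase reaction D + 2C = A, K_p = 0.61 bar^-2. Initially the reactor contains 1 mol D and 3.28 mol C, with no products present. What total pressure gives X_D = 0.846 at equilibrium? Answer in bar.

P = 4.89 bar

Basis: 1 mol D initially; let X = conversion of D. Extent ξ = X.
Moles: n_D = 1 − X; n_C = 3.28 − 2X; n_A = X.
n_T = Σnᵢ = 4.28 − 2X.
K_p = p_A / (p_D p_C^2) with p_i = (n_i/n_T)·P.
At X = 0.846: the mole-fraction product g(X) = Π y_i^ν_i = 14.59. Since K_p = g(X)·P^{-2}, P = (g/K_p)^(1/2) = (14.59/0.61)^(1/2) = 4.89 bar.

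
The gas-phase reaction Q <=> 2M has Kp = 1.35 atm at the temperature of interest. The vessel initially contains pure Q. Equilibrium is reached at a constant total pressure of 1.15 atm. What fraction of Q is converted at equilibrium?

Take 1 mol Q as basis and let X be its fractional conversion, so ξ = X.
Moles: n_Q = 1 − X; n_M = 2X.
Summing: n_T = 1 + X.
With p_i = (n_i/n_T)P, Kp = p_M^2 / (p_Q).
Equating to 1.35 atm and solving on 0 < X < 1: X = 0.476.

X = 0.476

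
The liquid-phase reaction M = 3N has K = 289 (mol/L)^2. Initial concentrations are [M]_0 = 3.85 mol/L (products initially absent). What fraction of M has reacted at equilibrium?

X = 0.639

Let X = conversion of M; extent ξ = 3.85·X mol/L.
Concentrations: [M] = 3.85 − 3.85X; [N] = 11.6X.
K = [N]^3 / ([M]).
This equals 289 at X = 0.639 (the root in 0 < X < 1).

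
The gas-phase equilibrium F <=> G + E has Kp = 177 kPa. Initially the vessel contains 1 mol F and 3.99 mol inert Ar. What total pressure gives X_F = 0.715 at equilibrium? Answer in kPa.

Basis: 1 mol F initially; let X = conversion of F. Extent ξ = X.
At extent ξ: n_F = 1 − X; n_G = X; n_E = X; n_I = 3.99 (inert).
Summing: n_T = 4.99 + X.
Kp = p_G p_E / (p_F) with p_i = (n_i/n_T)·P.
At X = 0.715: the mole-fraction product g(X) = Π y_i^ν_i = 0.3144. Since Kp = g(X)·P^{1}, P = (Kp/g)^(1/1) = (177/0.3144)^(1/1) = 563 kPa.

P = 563 kPa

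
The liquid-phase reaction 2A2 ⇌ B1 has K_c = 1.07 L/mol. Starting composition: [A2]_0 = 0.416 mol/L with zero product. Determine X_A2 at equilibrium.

Let X = conversion of A2; extent ξ = 0.416X/2 mol/L.
Concentrations: [A2] = 0.416 − 0.416X; [B1] = 0.208X.
K_c = [B1] / ([A2]^2).
This equals 1.07 at X = 0.362 (the root in 0 < X < 1).

X = 0.362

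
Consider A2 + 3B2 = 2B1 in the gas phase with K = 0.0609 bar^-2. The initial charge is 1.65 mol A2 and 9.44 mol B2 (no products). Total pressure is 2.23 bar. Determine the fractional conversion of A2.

X = 0.364

Let X = conversion of A2 (basis 1.65 mol A2); extent of reaction ξ = 1.65X.
At extent ξ: n_A2 = 1.65 − 1.65X; n_B2 = 9.44 − 4.95X; n_B1 = 3.3X.
Summing: n_T = 11.1 − 3.3X.
With p_i = (n_i/n_T)P, K = p_B1^2 / (p_A2 p_B2^3).
Substituting and setting equal to 0.0609 bar^-2 gives a polynomial in X; the root in (0,1) is X = 0.364.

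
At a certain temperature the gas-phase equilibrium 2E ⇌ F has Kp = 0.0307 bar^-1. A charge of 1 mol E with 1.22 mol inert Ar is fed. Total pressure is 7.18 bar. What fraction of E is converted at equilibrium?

Take 1 mol E as basis and let X be its fractional conversion, so ξ = 0.5X.
At extent ξ: n_E = 1 − X; n_F = 0.5X; n_I = 1.22 (inert).
n_T = Σnᵢ = 2.22 − 0.5X.
y_i = n_i/n_T, p_i = y_i·P. Kp = p_F / (p_E^2).
Equating to 0.0307 bar^-1 and solving on 0 < X < 1: X = 0.149.

X = 0.149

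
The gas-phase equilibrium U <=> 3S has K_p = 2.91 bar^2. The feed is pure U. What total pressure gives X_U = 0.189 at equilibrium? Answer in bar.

Let X = conversion of U (basis 1 mol U); extent of reaction ξ = X.
At extent ξ: n_U = 1 − X; n_S = 3X.
Summing: n_T = 1 + 2X.
K_p = p_S^3 / (p_U) with p_i = (n_i/n_T)·P.
At X = 0.189: the mole-fraction product g(X) = Π y_i^ν_i = 0.1184. Since K_p = g(X)·P^{2}, P = (K_p/g)^(1/2) = (2.91/0.1184)^(1/2) = 4.96 bar.

P = 4.96 bar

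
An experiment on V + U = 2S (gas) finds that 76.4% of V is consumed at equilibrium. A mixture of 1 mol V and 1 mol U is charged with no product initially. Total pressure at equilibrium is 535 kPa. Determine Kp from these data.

Kp = 41.9

Let X = conversion of V (basis 1 mol V); extent of reaction ξ = X.
Species balance: n_V = 1 − X; n_U = 1 − X; n_S = 2X.
n_T stays at 2 (no change in mole number).
At X = 0.764: n_V = 0.236, n_U = 0.236, n_S = 1.53, n_T = 2.
p_i = (n_i/n_T)·P. Kp = p_S^2 / (p_V p_U) = 41.9.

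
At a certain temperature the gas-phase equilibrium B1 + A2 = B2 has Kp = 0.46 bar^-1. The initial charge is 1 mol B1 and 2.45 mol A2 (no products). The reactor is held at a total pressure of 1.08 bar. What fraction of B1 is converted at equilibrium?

Take 1 mol B1 as basis and let X be its fractional conversion, so ξ = X.
Mole table: n_B1 = 1 − X; n_A2 = 2.45 − X; n_B2 = X.
n_T = Σnᵢ = 3.45 − X.
With p_i = (n_i/n_T)P, Kp = p_B2 / (p_B1 p_A2).
Substituting and setting equal to 0.46 bar^-1 gives a polynomial in X; the root in (0,1) is X = 0.254.

X = 0.254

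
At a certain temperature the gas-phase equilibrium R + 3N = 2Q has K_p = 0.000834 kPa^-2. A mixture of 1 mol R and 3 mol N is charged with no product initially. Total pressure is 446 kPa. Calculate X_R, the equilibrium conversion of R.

X = 0.763

Let X = conversion of R (basis 1 mol R); extent of reaction ξ = X.
At extent ξ: n_R = 1 − X; n_N = 3 − 3X; n_Q = 2X.
Total moles n_T = 4 − 2X.
With p_i = (n_i/n_T)P, K_p = p_Q^2 / (p_R p_N^3).
Equating to 0.000834 kPa^-2 and solving on 0 < X < 1: X = 0.763.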